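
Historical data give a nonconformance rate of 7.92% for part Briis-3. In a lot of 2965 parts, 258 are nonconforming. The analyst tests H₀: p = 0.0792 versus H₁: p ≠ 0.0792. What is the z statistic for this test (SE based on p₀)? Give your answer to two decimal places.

p̂ = 258/2965 = 0.08702.
SE = √(p₀(1−p₀)/n) = √(0.072927/2965) = 0.00496.
z = (0.08702 − 0.0792)/0.00496 = 0.00782/0.00496 = 1.58.

z = 1.58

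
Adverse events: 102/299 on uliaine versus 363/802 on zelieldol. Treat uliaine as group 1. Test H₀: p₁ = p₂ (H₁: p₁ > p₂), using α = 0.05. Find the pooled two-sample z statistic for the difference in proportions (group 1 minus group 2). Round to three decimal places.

z = -3.331

p̂₁ = 102/299 ≈ 0.34114, p̂₂ = 363/802 ≈ 0.45262.
Pooled p̂ = (102+363)/(299+802) = 465/1101 = 0.42234.
SE = √(p̂(1−p̂)(1/n₁+1/n₂)) = √(0.42234·0.57766·0.00459136) = √(0.00112015) = 0.03347.
z = (0.34114 − 0.45262)/0.03347 = -0.11148/0.03347 = -3.331.
p-value = P(Z > -3.331) ≈ 0.9996. With α = 0.05, fail to reject H₀.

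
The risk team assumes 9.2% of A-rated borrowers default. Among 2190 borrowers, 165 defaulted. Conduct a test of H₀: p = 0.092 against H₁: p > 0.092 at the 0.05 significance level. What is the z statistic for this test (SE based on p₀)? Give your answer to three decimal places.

z = -2.697

p̂ = 165/2190 = 0.075342.
Under H₀, SE = √(0.092·0.908/2190) = √(3.81443e-05) = 0.006176.
z = (0.075342 − 0.092)/0.006176 = -0.016658/0.006176 = -2.697.
p-value = P(Z > -2.697) ≈ 0.9965. With α = 0.05, fail to reject H₀.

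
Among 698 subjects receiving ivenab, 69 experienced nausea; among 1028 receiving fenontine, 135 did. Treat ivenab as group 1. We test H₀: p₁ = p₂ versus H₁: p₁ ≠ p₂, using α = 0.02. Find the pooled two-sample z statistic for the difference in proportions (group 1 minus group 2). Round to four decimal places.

z = -2.0507

p̂₁ = 69/698 ≈ 0.0988539, p̂₂ = 135/1028 ≈ 0.1313230.
Pooled p̂ = (69+135)/(698+1028) = 204/1726 = 0.1181924.
SE = √(p̂(1−p̂)(1/n₁+1/n₂)) = √(0.1181924·0.8818076·0.00240543) = √(0.000250701) = 0.0158335.
z = (0.0988539 − 0.1313230)/0.0158335 = -0.0324691/0.0158335 = -2.0507.
Two-sided p-value ≈ 2·Φ(−2.051) = 0.0403, so at α = 0.02 we fail to reject H₀.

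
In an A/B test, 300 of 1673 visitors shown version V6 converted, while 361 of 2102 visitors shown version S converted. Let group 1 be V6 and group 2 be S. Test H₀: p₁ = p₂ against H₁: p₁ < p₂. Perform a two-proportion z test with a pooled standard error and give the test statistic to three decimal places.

z = 0.609

p̂₁ = 300/1673 ≈ 0.17932, p̂₂ = 361/2102 ≈ 0.17174.
Pooled p̂ = (300+361)/(1673+2102) = 661/3775 = 0.17510.
SE = √(0.14444 × 0.00107347) = 0.01245.
z = (0.17932 − 0.17174)/0.01245 = 0.00758/0.01245 = 0.609.
p-value = P(Z < 0.609) ≈ 0.7286.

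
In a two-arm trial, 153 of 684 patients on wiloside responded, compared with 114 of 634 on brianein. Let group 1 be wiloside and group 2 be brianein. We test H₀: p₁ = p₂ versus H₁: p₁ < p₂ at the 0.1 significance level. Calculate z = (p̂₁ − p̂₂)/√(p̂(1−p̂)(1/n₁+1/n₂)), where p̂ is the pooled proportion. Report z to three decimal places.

z = 1.980

p̂₁ = 153/684 ≈ 0.22368, p̂₂ = 114/634 ≈ 0.17981.
Pooled p̂ = (153+114)/(684+634) = 267/1318 = 0.20258.
SE = √(0.161541 × 0.00303928) = 0.02216.
z = (0.22368 − 0.17981)/0.02216 = 0.04387/0.02216 = 1.980.
p-value = P(Z < 1.980) ≈ 0.9762; since p > α = 0.1, fail to reject H₀.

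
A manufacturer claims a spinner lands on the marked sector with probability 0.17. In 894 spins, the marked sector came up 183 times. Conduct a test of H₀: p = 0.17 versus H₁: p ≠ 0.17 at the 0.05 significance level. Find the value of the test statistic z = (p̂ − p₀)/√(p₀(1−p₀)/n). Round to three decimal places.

p̂ = 183/894 ≈ 0.204698.
SE = √(p₀(1−p₀)/n) = √(0.1411/894) = 0.012563.
z = (0.204698 − 0.17)/0.012563 = 0.034698/0.012563 = 2.762.
p-value = 2·P(Z > 2.762) ≈ 0.0057. With α = 0.05, reject H₀.

z = 2.762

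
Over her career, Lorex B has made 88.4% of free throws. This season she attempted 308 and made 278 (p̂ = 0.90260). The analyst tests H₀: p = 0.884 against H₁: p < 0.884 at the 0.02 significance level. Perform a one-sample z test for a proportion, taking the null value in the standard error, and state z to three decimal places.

p̂ = 278/308 = 0.90260.
SE = √(p₀(1−p₀)/n) = √(0.10254/308) = 0.01825.
z = (0.90260 − 0.884)/0.01825 = 0.01860/0.01825 = 1.019.
p-value = P(Z < 1.019) ≈ 0.8460, so at α = 0.02 we fail to reject H₀.

z = 1.019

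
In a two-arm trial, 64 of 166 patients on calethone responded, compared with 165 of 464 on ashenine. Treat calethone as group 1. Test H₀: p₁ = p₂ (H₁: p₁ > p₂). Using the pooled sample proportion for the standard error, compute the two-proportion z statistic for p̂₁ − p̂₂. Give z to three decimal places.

p̂₁ = 64/166 ≈ 0.38554, p̂₂ = 165/464 ≈ 0.35560.
Pooled p̂ = (64+165)/(166+464) = 229/630 = 0.36349.
SE = √(0.231366 × 0.00817927) = 0.04350.
z = (0.38554 − 0.35560)/0.04350 = 0.02994/0.04350 = 0.688.
p-value = P(Z > 0.688) ≈ 0.2457.

z = 0.688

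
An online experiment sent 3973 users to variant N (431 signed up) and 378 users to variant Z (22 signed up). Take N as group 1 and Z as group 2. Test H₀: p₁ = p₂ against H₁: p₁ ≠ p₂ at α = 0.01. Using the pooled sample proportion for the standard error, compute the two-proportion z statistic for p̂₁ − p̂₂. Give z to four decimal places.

z = 3.0587

p̂₁ = 431/3973 ≈ 0.1084823, p̂₂ = 22/378 ≈ 0.0582011.
Pooled p̂ = (431+22)/(3973+378) = 453/4351 = 0.1041140.
SE = √(p̂(1−p̂)(1/n₁+1/n₂)) = √(0.1041140·0.8958860·0.0028972) = √(0.000270234) = 0.0164388.
z = (0.1084823 − 0.0582011)/0.0164388 = 0.0502812/0.0164388 = 3.0587.
Two-sided p-value ≈ 2·Φ(−3.059) = 0.0022. With α = 0.01, reject H₀.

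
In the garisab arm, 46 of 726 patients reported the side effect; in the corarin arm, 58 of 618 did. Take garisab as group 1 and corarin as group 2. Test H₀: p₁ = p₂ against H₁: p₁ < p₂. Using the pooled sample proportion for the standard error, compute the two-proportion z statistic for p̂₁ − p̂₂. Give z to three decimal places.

p̂₁ = 46/726 ≈ 0.06336, p̂₂ = 58/618 ≈ 0.09385.
Pooled p̂ = (46+58)/(726+618) = 104/1344 = 0.07738.
SE = √(0.0713931 × 0.00299553) = 0.01462.
z = (0.06336 − 0.09385)/0.01462 = -0.03049/0.01462 = -2.085.

z = -2.085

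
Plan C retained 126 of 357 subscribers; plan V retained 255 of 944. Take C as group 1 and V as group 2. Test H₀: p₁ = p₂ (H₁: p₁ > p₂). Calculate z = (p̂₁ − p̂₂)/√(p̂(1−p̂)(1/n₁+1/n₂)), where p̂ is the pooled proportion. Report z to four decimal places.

p̂₁ = 126/357 = 0.352941, p̂₂ = 255/944 = 0.270127.
Pooled p̂ = (126+255)/(357+944) = 381/1301 = 0.292852.
SE = √(0.20709 × 0.00386044) = 0.028275.
z = (0.352941 − 0.270127)/0.028275 = 0.082814/0.028275 = 2.9289.

z = 2.9289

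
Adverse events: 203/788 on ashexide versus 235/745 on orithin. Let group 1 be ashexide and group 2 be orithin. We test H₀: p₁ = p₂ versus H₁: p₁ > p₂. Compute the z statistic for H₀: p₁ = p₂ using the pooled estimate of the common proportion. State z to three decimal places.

p̂₁ = 203/788 ≈ 0.25761, p̂₂ = 235/745 ≈ 0.31544.
Pooled p̂ = (203+235)/(788+745) = 438/1533 = 0.28571.
SE = √(0.204082 × 0.00261132) = 0.02309.
z = (0.25761 − 0.31544)/0.02309 = -0.05783/0.02309 = -2.505.
p-value = P(Z > -2.505) ≈ 0.9939.

z = -2.505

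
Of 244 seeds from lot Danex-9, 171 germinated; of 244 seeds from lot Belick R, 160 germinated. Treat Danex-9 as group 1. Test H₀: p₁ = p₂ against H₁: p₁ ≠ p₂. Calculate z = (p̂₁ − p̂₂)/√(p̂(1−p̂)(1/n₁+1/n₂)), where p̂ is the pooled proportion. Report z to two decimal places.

p̂₁ = 171/244 = 0.7008, p̂₂ = 160/244 = 0.6557.
Pooled p̂ = (171+160)/(244+244) = 331/488 = 0.6783.
SE = √(p̂(1−p̂)(1/n₁+1/n₂)) = √(0.6783·0.3217·0.00819672) = √(0.00178866) = 0.0423.
z = (0.7008 − 0.6557)/0.0423 = 0.0451/0.0423 = 1.07.
p-value = 2·P(Z > 1.066) ≈ 0.2864.

z = 1.07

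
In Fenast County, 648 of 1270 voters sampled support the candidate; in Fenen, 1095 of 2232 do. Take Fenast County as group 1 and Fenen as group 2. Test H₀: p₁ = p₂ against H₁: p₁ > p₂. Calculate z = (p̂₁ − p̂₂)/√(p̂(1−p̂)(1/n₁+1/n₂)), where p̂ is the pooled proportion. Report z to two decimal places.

p̂₁ = 648/1270 ≈ 0.51024, p̂₂ = 1095/2232 ≈ 0.49059.
Pooled p̂ = (648+1095)/(1270+2232) = 1743/3502 = 0.49772.
SE = √(p̂(1−p̂)(1/n₁+1/n₂)) = √(0.49772·0.50228·0.00123543) = √(0.000308851) = 0.01757.
z = (0.51024 − 0.49059)/0.01757 = 0.01965/0.01757 = 1.12.
p-value = P(Z > 1.118) ≈ 0.1318.

z = 1.12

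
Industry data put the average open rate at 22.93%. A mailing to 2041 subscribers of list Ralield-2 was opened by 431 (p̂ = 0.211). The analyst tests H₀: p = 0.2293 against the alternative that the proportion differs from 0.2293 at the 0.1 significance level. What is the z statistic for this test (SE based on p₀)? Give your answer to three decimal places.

p̂ = 431/2041 = 0.211171.
Under H₀, SE = √(0.2293·0.7707/2041) = √(8.65857e-05) = 0.009305.
z = (0.211171 − 0.2293)/0.009305 = -0.018129/0.009305 = -1.948.
Two-sided p-value ≈ 2·Φ(−1.948) = 0.0514; since p < α = 0.1, reject H₀.

z = -1.948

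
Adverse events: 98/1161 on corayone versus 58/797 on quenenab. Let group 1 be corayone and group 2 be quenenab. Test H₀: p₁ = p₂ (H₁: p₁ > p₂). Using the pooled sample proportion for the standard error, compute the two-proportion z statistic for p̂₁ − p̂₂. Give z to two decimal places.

p̂₁ = 98/1161 = 0.0844, p̂₂ = 58/797 = 0.0728.
Pooled p̂ = (98+58)/(1161+797) = 156/1958 = 0.0797.
SE = √(0.0733253 × 0.00211603) = 0.0125.
z = (0.0844 − 0.0728)/0.0125 = 0.0116/0.0125 = 0.93.
p-value = P(Z > 0.934) ≈ 0.1751.

z = 0.93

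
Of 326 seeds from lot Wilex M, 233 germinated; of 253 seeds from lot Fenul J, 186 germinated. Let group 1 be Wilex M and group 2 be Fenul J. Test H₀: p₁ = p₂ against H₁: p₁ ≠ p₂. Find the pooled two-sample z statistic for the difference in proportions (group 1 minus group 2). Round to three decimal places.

z = -0.546

p̂₁ = 233/326 = 0.71472, p̂₂ = 186/253 = 0.73518.
Pooled p̂ = (233+186)/(326+253) = 419/579 = 0.72366.
SE = √(p̂(1−p̂)(1/n₁+1/n₂)) = √(0.72366·0.27634·0.00702005) = √(0.00140384) = 0.03747.
z = (0.71472 − 0.73518)/0.03747 = -0.02046/0.03747 = -0.546.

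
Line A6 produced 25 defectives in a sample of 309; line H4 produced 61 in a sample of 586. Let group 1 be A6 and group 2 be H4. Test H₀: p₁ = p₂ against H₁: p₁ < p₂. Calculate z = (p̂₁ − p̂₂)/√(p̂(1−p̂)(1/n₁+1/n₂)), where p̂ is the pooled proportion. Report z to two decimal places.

p̂₁ = 25/309 ≈ 0.0809, p̂₂ = 61/586 ≈ 0.1041.
Pooled p̂ = (25+61)/(309+586) = 86/895 = 0.0961.
SE = √(0.0868562 × 0.00494273) = 0.0207.
z = (0.0809 − 0.1041)/0.0207 = -0.0232/0.0207 = -1.12.
p-value = P(Z < -1.119) ≈ 0.1315.

z = -1.12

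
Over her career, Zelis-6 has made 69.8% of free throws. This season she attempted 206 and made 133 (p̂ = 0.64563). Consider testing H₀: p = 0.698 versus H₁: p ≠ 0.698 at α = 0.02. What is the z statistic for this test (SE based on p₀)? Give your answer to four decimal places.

p̂ = 133/206 = 0.645631.
Under H₀, SE = √(0.698·0.302/206) = √(0.00102328) = 0.031989.
z = (0.645631 − 0.698)/0.031989 = -0.052369/0.031989 = -1.6371.
p-value = 2·P(Z > 1.637) ≈ 0.1016, so at α = 0.02 we fail to reject H₀.

z = -1.6371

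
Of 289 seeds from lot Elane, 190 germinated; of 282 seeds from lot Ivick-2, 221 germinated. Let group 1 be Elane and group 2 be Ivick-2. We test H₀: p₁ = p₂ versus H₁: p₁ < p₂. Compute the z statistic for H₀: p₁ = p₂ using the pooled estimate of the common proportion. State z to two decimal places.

p̂₁ = 190/289 ≈ 0.6574, p̂₂ = 221/282 ≈ 0.7837.
Pooled p̂ = (190+221)/(289+282) = 411/571 = 0.7198.
SE = √(p̂(1−p̂)(1/n₁+1/n₂)) = √(0.7198·0.2802·0.00700631) = √(0.00141312) = 0.0376.
z = (0.6574 − 0.7837)/0.0376 = -0.1263/0.0376 = -3.36.
p-value = P(Z < -3.358) ≈ 0.0004.

z = -3.36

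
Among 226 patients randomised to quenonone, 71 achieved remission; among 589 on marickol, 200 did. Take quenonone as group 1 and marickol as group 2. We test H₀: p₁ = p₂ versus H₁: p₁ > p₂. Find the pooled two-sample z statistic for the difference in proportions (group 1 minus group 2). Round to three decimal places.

p̂₁ = 71/226 ≈ 0.31416, p̂₂ = 200/589 ≈ 0.33956.
Pooled p̂ = (71+200)/(226+589) = 271/815 = 0.33252.
SE = √(p̂(1−p̂)(1/n₁+1/n₂)) = √(0.33252·0.66748·0.00612257) = √(0.0013589) = 0.03686.
z = (0.31416 − 0.33956)/0.03686 = -0.02540/0.03686 = -0.689.
p-value = P(Z > -0.689) ≈ 0.7546.

z = -0.689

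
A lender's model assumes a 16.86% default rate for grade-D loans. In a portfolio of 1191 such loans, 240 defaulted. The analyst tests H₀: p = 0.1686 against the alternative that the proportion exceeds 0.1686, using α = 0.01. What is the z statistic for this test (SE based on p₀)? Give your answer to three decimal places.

z = 3.034

p̂ = 240/1191 = 0.201511.
Under H₀, SE = √(0.1686·0.8314/1191) = √(0.000117694) = 0.010849.
z = (0.201511 − 0.1686)/0.010849 = 0.032911/0.010849 = 3.034.
p-value = P(Z > 3.034) ≈ 0.0012, so at α = 0.01 we reject H₀.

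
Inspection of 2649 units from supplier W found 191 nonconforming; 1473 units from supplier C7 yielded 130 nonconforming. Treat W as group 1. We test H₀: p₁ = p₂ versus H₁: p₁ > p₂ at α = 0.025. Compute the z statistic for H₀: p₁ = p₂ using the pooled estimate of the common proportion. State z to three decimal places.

p̂₁ = 191/2649 = 0.07210, p̂₂ = 130/1473 = 0.08826.
Pooled p̂ = (191+130)/(2649+1473) = 321/4122 = 0.07787.
SE = √(0.0718103 × 0.00105639) = 0.00871.
z = (0.07210 − 0.08826)/0.00871 = -0.01616/0.00871 = -1.855.
p-value = P(Z > -1.855) ≈ 0.9682, so at α = 0.025 we fail to reject H₀.

z = -1.855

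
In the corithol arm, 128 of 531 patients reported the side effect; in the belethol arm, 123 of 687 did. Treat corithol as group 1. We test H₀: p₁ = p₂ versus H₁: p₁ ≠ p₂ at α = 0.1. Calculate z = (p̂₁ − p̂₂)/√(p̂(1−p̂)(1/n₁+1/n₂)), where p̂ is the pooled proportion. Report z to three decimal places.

p̂₁ = 128/531 ≈ 0.24105, p̂₂ = 123/687 ≈ 0.17904.
Pooled p̂ = (128+123)/(531+687) = 251/1218 = 0.20608.
SE = √(0.163608 × 0.00333884) = 0.02337.
z = (0.24105 − 0.17904)/0.02337 = 0.06201/0.02337 = 2.653.
Two-sided p-value ≈ 2·Φ(−2.653) = 0.0080; since p < α = 0.1, reject H₀.

z = 2.653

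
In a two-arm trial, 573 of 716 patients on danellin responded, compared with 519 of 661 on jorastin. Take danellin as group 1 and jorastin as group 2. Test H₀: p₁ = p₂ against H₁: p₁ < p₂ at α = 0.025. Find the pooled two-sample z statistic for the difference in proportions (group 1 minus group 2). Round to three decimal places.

z = 0.691

p̂₁ = 573/716 = 0.800279, p̂₂ = 519/661 = 0.785174.
Pooled p̂ = (573+519)/(716+661) = 1092/1377 = 0.793028.
SE = √(p̂(1−p̂)(1/n₁+1/n₂)) = √(0.793028·0.206972·0.00290951) = √(0.00047755) = 0.021853.
z = (0.800279 − 0.785174)/0.021853 = 0.015105/0.021853 = 0.691.
p-value = P(Z < 0.691) ≈ 0.7553. With α = 0.025, fail to reject H₀.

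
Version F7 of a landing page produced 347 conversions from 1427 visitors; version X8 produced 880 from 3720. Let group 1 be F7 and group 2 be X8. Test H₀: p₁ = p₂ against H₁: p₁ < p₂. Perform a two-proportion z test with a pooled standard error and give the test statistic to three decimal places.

p̂₁ = 347/1427 ≈ 0.24317, p̂₂ = 880/3720 ≈ 0.23656.
Pooled p̂ = (347+880)/(1427+3720) = 1227/5147 = 0.23839.
SE = √(p̂(1−p̂)(1/n₁+1/n₂)) = √(0.23839·0.76161·0.000969588) = √(0.000176039) = 0.01327.
z = (0.24317 − 0.23656)/0.01327 = 0.00661/0.01327 = 0.498.

z = 0.498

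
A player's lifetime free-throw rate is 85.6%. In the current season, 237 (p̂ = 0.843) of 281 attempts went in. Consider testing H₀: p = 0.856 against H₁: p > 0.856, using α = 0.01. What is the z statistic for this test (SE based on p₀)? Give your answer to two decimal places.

p̂ = 237/281 ≈ 0.8434.
Under H₀, SE = √(0.856·0.144/281) = √(0.000438662) = 0.0209.
z = (0.8434 − 0.856)/0.0209 = -0.0126/0.0209 = -0.60.
p-value = P(Z > -0.601) ≈ 0.7260. With α = 0.01, fail to reject H₀.

z = -0.60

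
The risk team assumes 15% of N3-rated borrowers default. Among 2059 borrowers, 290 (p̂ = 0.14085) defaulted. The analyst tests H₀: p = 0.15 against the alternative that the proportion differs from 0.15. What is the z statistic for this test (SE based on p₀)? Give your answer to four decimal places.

z = -1.1634

p̂ = 290/2059 ≈ 0.140845.
Under H₀, SE = √(0.15·0.85/2059) = √(6.19233e-05) = 0.007869.
z = (0.140845 − 0.15)/0.007869 = -0.009155/0.007869 = -1.1634.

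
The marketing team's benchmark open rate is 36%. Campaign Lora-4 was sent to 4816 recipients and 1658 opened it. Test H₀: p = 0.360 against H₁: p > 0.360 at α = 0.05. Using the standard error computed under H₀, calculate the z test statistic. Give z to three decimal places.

z = -2.274

p̂ = 1658/4816 = 0.344269.
Under H₀, SE = √(0.36·0.64/4816) = √(4.78405e-05) = 0.006917.
z = (0.344269 − 0.36)/0.006917 = -0.015731/0.006917 = -2.274.
p-value = P(Z > -2.274) ≈ 0.9885; since p > α = 0.05, fail to reject H₀.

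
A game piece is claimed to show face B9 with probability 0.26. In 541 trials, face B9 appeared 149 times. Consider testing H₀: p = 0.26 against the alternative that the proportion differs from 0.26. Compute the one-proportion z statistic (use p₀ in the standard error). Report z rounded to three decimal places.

p̂ = 149/541 = 0.275416.
Standard error under H₀: √(0.26×0.74/541) = 0.018858.
z = (0.275416 − 0.26)/0.018858 = 0.015416/0.018858 = 0.817.
p-value = 2·P(Z > 0.817) ≈ 0.4137.

z = 0.817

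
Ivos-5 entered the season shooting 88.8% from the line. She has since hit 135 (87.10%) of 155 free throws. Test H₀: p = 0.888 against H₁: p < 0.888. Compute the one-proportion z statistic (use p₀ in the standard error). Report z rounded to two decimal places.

z = -0.67

p̂ = 135/155 = 0.8710.
Standard error under H₀: √(0.888×0.112/155) = 0.0253.
z = (0.8710 − 0.888)/0.0253 = -0.0170/0.0253 = -0.67.
p-value = P(Z < -0.672) ≈ 0.2507.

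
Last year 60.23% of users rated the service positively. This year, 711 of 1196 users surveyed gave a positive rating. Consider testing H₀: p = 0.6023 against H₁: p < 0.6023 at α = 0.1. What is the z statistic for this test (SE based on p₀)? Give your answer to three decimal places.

z = -0.552

p̂ = 711/1196 ≈ 0.594482.
Standard error under H₀: √(0.6023×0.3977/1196) = 0.014152.
z = (0.594482 − 0.6023)/0.014152 = -0.007818/0.014152 = -0.552.
p-value = P(Z < -0.552) ≈ 0.2903; since p > α = 0.1, fail to reject H₀.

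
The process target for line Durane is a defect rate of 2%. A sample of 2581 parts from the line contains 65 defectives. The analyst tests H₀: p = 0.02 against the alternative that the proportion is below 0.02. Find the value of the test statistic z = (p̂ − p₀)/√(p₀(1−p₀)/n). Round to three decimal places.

p̂ = 65/2581 ≈ 0.025184.
SE = √(p₀(1−p₀)/n) = √(0.0196/2581) = 0.002756.
z = (0.025184 − 0.02)/0.002756 = 0.005184/0.002756 = 1.881.
p-value = P(Z < 1.881) ≈ 0.9700.

z = 1.881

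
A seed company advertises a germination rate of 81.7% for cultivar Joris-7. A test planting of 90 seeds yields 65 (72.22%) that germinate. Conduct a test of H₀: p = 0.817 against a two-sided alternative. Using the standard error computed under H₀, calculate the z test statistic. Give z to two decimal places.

p̂ = 65/90 = 0.72222.
Under H₀, SE = √(0.817·0.183/90) = √(0.00166123) = 0.04076.
z = (0.72222 − 0.817)/0.04076 = -0.09478/0.04076 = -2.33.
p-value = 2·P(Z > 2.325) ≈ 0.0201.

z = -2.33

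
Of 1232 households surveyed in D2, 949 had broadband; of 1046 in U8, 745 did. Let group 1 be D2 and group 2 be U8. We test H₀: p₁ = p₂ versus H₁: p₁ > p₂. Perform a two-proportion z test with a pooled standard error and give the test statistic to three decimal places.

p̂₁ = 949/1232 ≈ 0.77029, p̂₂ = 745/1046 ≈ 0.71224.
Pooled p̂ = (949+745)/(1232+1046) = 1694/2278 = 0.74363.
SE = √(0.190642 × 0.00176771) = 0.01836.
z = (0.77029 − 0.71224)/0.01836 = 0.05805/0.01836 = 3.162.
p-value = P(Z > 3.162) ≈ 0.0008.

z = 3.162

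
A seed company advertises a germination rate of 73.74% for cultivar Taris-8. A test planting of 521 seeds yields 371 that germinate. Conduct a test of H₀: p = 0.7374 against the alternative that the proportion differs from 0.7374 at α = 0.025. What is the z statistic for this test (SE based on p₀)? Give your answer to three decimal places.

p̂ = 371/521 = 0.71209.
SE = √(p₀(1−p₀)/n) = √(0.19364/521) = 0.01928.
z = (0.71209 − 0.7374)/0.01928 = -0.02531/0.01928 = -1.313.
Two-sided p-value ≈ 2·Φ(−1.313) = 0.1893. With α = 0.025, fail to reject H₀.

z = -1.313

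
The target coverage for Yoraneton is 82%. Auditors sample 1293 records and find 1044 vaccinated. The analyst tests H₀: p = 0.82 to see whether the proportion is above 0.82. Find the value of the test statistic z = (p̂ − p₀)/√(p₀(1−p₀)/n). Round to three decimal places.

p̂ = 1044/1293 = 0.807425.
Standard error under H₀: √(0.82×0.18/1293) = 0.010684.
z = (0.807425 − 0.82)/0.010684 = -0.012575/0.010684 = -1.177.
p-value = P(Z > -1.177) ≈ 0.8804.

z = -1.177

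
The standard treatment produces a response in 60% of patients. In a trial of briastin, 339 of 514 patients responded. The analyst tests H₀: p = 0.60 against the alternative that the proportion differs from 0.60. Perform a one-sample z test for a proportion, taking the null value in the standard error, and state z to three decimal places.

p̂ = 339/514 = 0.65953.
SE = √(p₀(1−p₀)/n) = √(0.24/514) = 0.02161.
z = (0.65953 − 0.6)/0.02161 = 0.05953/0.02161 = 2.755.
p-value = 2·P(Z > 2.755) ≈ 0.0059.

z = 2.755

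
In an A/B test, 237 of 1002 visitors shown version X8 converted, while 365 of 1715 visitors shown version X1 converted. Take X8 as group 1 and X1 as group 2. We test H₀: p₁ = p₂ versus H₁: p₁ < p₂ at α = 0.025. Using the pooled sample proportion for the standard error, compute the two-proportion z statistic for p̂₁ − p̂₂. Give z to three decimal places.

z = 1.435

p̂₁ = 237/1002 = 0.23653, p̂₂ = 365/1715 = 0.21283.
Pooled p̂ = (237+365)/(1002+1715) = 602/2717 = 0.22157.
SE = √(p̂(1−p̂)(1/n₁+1/n₂)) = √(0.22157·0.77843·0.00158109) = √(0.0002727) = 0.01651.
z = (0.23653 − 0.21283)/0.01651 = 0.02370/0.01651 = 1.435.
p-value = P(Z < 1.435) ≈ 0.9244. With α = 0.025, fail to reject H₀.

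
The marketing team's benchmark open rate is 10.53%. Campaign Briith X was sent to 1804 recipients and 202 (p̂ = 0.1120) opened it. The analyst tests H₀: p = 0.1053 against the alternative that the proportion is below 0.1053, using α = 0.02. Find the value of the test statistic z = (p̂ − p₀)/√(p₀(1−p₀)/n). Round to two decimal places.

p̂ = 202/1804 ≈ 0.11197.
Standard error under H₀: √(0.1053×0.8947/1804) = 0.00723.
z = (0.11197 − 0.1053)/0.00723 = 0.00667/0.00723 = 0.92.
p-value = P(Z < 0.923) ≈ 0.8221, so at α = 0.02 we fail to reject H₀.

z = 0.92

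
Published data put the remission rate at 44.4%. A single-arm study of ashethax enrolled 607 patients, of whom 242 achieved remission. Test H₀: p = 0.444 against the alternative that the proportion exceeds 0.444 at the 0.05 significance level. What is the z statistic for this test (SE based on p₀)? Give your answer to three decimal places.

z = -2.247

p̂ = 242/607 = 0.39868.
Standard error under H₀: √(0.444×0.556/607) = 0.02017.
z = (0.39868 − 0.444)/0.02017 = -0.04532/0.02017 = -2.247.
p-value = P(Z > -2.247) ≈ 0.9877. With α = 0.05, fail to reject H₀.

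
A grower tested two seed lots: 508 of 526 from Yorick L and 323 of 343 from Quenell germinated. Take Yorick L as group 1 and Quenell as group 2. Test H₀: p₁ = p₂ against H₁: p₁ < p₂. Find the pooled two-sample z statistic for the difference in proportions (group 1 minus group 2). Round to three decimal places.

p̂₁ = 508/526 ≈ 0.965779, p̂₂ = 323/343 ≈ 0.941691.
Pooled p̂ = (508+323)/(526+343) = 831/869 = 0.956272.
SE = √(0.0418162 × 0.00481659) = 0.014192.
z = (0.965779 − 0.941691)/0.014192 = 0.024088/0.014192 = 1.697.

z = 1.697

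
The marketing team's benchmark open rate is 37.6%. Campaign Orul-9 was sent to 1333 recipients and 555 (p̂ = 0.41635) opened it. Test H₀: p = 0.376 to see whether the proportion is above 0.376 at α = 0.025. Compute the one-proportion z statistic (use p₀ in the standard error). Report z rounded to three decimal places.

p̂ = 555/1333 ≈ 0.416354.
Standard error under H₀: √(0.376×0.624/1333) = 0.013267.
z = (0.416354 − 0.376)/0.013267 = 0.040354/0.013267 = 3.042.
p-value = P(Z > 3.042) ≈ 0.0012; since p < α = 0.025, reject H₀.

z = 3.042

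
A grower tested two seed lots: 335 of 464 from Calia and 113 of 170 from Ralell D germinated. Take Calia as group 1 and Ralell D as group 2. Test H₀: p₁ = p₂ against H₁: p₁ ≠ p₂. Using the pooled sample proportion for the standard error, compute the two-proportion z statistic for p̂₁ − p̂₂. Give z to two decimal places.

z = 1.40

p̂₁ = 335/464 ≈ 0.7220, p̂₂ = 113/170 ≈ 0.6647.
Pooled p̂ = (335+113)/(464+170) = 448/634 = 0.7066.
SE = √(p̂(1−p̂)(1/n₁+1/n₂)) = √(0.7066·0.2934·0.00803753) = √(0.00166623) = 0.0408.
z = (0.7220 − 0.6647)/0.0408 = 0.0573/0.0408 = 1.40.
Two-sided p-value ≈ 2·Φ(−1.403) = 0.1606.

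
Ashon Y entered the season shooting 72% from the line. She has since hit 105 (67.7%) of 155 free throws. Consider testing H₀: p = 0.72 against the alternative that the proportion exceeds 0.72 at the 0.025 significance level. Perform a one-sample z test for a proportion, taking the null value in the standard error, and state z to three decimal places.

z = -1.181

p̂ = 105/155 = 0.67742.
Under H₀, SE = √(0.72·0.28/155) = √(0.00130065) = 0.03606.
z = (0.67742 − 0.72)/0.03606 = -0.04258/0.03606 = -1.181.
p-value = P(Z > -1.181) ≈ 0.8811; since p > α = 0.025, fail to reject H₀.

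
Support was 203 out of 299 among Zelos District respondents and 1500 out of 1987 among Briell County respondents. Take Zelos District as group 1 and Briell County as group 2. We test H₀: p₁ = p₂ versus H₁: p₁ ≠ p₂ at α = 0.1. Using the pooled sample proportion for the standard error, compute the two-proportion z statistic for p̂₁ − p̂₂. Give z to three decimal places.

p̂₁ = 203/299 ≈ 0.67893, p̂₂ = 1500/1987 ≈ 0.75491.
Pooled p̂ = (203+1500)/(299+1987) = 1703/2286 = 0.74497.
SE = √(p̂(1−p̂)(1/n₁+1/n₂)) = √(0.74497·0.25503·0.00384775) = √(0.000731035) = 0.02704.
z = (0.67893 − 0.75491)/0.02704 = -0.07598/0.02704 = -2.810.
Two-sided p-value ≈ 2·Φ(−2.810) = 0.0050; since p < α = 0.1, reject H₀.

z = -2.810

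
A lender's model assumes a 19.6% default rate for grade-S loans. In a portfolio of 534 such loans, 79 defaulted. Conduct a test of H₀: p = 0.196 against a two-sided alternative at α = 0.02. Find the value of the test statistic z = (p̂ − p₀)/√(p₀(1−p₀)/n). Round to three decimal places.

p̂ = 79/534 ≈ 0.147940.
Under H₀, SE = √(0.196·0.804/534) = √(0.000295101) = 0.017179.
z = (0.147940 − 0.196)/0.017179 = -0.048060/0.017179 = -2.798.
p-value = 2·P(Z > 2.798) ≈ 0.0051. With α = 0.02, reject H₀.

z = -2.798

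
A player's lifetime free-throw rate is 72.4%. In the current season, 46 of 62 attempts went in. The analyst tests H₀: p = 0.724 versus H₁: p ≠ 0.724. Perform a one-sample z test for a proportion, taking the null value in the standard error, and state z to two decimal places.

z = 0.32

p̂ = 46/62 = 0.7419.
SE = √(p₀(1−p₀)/n) = √(0.19982/62) = 0.0568.
z = (0.7419 − 0.724)/0.0568 = 0.0179/0.0568 = 0.32.
p-value = 2·P(Z > 0.316) ≈ 0.7521.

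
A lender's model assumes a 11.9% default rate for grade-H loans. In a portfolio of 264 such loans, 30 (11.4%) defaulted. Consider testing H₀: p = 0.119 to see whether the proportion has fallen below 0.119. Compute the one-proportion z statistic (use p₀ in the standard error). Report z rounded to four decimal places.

p̂ = 30/264 ≈ 0.113636.
Standard error under H₀: √(0.119×0.881/264) = 0.019928.
z = (0.113636 − 0.119)/0.019928 = -0.005364/0.019928 = -0.2692.
p-value = P(Z < -0.269) ≈ 0.3939.

z = -0.2692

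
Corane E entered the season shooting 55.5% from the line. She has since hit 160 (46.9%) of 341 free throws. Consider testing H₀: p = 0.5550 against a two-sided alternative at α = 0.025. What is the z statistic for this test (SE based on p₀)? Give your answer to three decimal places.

z = -3.188

p̂ = 160/341 ≈ 0.46921.
Standard error under H₀: √(0.555×0.445/341) = 0.02691.
z = (0.46921 − 0.555)/0.02691 = -0.08579/0.02691 = -3.188.
Two-sided p-value ≈ 2·Φ(−3.188) = 0.0014; since p < α = 0.025, reject H₀.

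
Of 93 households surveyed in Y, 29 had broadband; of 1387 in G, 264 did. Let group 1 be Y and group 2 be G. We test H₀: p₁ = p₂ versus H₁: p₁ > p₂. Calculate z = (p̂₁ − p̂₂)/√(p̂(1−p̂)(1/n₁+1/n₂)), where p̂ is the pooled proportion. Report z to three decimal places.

p̂₁ = 29/93 ≈ 0.311828, p̂₂ = 264/1387 ≈ 0.190339.
Pooled p̂ = (29+264)/(93+1387) = 293/1480 = 0.197973.
SE = √(0.15878 × 0.0114737) = 0.042682.
z = (0.311828 − 0.190339)/0.042682 = 0.121489/0.042682 = 2.846.

z = 2.846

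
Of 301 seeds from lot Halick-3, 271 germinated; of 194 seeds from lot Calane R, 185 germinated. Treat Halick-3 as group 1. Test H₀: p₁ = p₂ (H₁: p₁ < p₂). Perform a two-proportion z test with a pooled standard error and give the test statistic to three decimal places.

p̂₁ = 271/301 ≈ 0.90033, p̂₂ = 185/194 ≈ 0.95361.
Pooled p̂ = (271+185)/(301+194) = 456/495 = 0.92121.
SE = √(p̂(1−p̂)(1/n₁+1/n₂)) = √(0.92121·0.07879·0.0084769) = √(0.000615256) = 0.02480.
z = (0.90033 − 0.95361)/0.02480 = -0.05328/0.02480 = -2.148.

z = -2.148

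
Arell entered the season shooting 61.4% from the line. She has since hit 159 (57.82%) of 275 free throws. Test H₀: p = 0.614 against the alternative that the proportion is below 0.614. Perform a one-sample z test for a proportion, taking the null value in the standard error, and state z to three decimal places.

p̂ = 159/275 ≈ 0.57818.
Under H₀, SE = √(0.614·0.386/275) = √(0.000861833) = 0.02936.
z = (0.57818 − 0.614)/0.02936 = -0.03582/0.02936 = -1.220.

z = -1.220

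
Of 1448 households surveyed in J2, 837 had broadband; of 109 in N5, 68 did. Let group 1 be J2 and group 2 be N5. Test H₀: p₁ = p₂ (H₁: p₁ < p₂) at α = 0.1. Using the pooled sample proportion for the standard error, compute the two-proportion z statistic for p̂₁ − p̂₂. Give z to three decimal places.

p̂₁ = 837/1448 ≈ 0.57804, p̂₂ = 68/109 ≈ 0.62385.
Pooled p̂ = (837+68)/(1448+109) = 905/1557 = 0.58125.
SE = √(p̂(1−p̂)(1/n₁+1/n₂)) = √(0.58125·0.41875·0.00986492) = √(0.00240111) = 0.04900.
z = (0.57804 − 0.62385)/0.04900 = -0.04581/0.04900 = -0.935.
p-value = P(Z < -0.935) ≈ 0.1749. With α = 0.1, fail to reject H₀.

z = -0.935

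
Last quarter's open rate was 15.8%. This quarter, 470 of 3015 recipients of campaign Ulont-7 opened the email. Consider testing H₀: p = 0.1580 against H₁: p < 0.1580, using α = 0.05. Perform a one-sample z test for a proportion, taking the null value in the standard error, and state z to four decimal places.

p̂ = 470/3015 ≈ 0.155887.
SE = √(p₀(1−p₀)/n) = √(0.13304/3015) = 0.006643.
z = (0.155887 − 0.158)/0.006643 = -0.002113/0.006643 = -0.3181.
p-value = P(Z < -0.318) ≈ 0.3752; since p > α = 0.05, fail to reject H₀.

z = -0.3181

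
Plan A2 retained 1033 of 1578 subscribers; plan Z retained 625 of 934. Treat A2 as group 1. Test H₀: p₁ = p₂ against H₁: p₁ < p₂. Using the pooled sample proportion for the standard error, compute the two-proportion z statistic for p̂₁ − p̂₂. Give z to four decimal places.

z = -0.7434

p̂₁ = 1033/1578 ≈ 0.6546261, p̂₂ = 625/934 ≈ 0.6691649.
Pooled p̂ = (1033+625)/(1578+934) = 1658/2512 = 0.6600318.
SE = √(0.22439 × 0.00170438) = 0.0195562.
z = (0.6546261 − 0.6691649)/0.0195562 = -0.0145388/0.0195562 = -0.7434.
p-value = P(Z < -0.743) ≈ 0.2286.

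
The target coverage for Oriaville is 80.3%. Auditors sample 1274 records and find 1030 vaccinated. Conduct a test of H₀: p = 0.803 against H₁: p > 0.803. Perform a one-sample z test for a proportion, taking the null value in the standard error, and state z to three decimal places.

z = 0.492

p̂ = 1030/1274 = 0.80848.
SE = √(p₀(1−p₀)/n) = √(0.15819/1274) = 0.01114.
z = (0.80848 − 0.803)/0.01114 = 0.00548/0.01114 = 0.492.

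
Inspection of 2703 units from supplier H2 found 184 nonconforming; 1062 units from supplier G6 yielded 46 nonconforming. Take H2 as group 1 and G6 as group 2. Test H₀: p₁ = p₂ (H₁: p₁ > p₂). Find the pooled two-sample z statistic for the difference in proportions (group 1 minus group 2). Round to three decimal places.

p̂₁ = 184/2703 ≈ 0.0680725, p̂₂ = 46/1062 ≈ 0.0433145.
Pooled p̂ = (184+46)/(2703+1062) = 230/3765 = 0.0610890.
SE = √(0.0573571 × 0.00131158) = 0.0086734.
z = (0.0680725 − 0.0433145)/0.0086734 = 0.0247580/0.0086734 = 2.854.

z = 2.854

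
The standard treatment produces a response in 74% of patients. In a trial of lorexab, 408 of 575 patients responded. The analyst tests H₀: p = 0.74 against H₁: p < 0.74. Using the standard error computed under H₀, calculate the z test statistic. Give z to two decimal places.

z = -1.66

p̂ = 408/575 ≈ 0.7096.
Standard error under H₀: √(0.74×0.26/575) = 0.0183.
z = (0.7096 − 0.74)/0.0183 = -0.0304/0.0183 = -1.66.
p-value = P(Z < -1.664) ≈ 0.0481.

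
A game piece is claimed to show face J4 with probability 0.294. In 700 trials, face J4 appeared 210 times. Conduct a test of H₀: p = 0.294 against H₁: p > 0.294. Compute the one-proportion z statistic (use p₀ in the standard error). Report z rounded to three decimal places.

z = 0.348

p̂ = 210/700 ≈ 0.30000.
Standard error under H₀: √(0.294×0.706/700) = 0.01722.
z = (0.30000 − 0.294)/0.01722 = 0.00600/0.01722 = 0.348.
p-value = P(Z > 0.348) ≈ 0.3638.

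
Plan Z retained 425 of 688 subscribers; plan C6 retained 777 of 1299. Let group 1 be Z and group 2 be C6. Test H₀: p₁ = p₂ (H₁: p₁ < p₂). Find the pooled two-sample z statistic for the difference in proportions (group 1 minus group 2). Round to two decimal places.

p̂₁ = 425/688 ≈ 0.61773, p̂₂ = 777/1299 ≈ 0.59815.
Pooled p̂ = (425+777)/(688+1299) = 1202/1987 = 0.60493.
SE = √(p̂(1−p̂)(1/n₁+1/n₂)) = √(0.60493·0.39507·0.00222331) = √(0.000531348) = 0.02305.
z = (0.61773 − 0.59815)/0.02305 = 0.01958/0.02305 = 0.85.

z = 0.85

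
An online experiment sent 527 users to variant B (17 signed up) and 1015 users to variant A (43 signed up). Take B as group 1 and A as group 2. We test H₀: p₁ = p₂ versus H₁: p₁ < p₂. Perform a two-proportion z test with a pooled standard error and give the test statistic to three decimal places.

z = -0.973

p̂₁ = 17/527 = 0.03226, p̂₂ = 43/1015 = 0.04236.
Pooled p̂ = (17+43)/(527+1015) = 60/1542 = 0.03891.
SE = √(0.0373965 × 0.00288275) = 0.01038.
z = (0.03226 − 0.04236)/0.01038 = -0.01010/0.01038 = -0.973.
p-value = P(Z < -0.973) ≈ 0.1652.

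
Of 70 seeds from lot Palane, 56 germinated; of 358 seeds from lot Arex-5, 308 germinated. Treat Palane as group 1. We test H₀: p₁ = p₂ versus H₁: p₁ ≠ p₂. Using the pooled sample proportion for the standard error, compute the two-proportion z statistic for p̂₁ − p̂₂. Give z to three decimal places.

p̂₁ = 56/70 = 0.80000, p̂₂ = 308/358 = 0.86034.
Pooled p̂ = (56+308)/(70+358) = 364/428 = 0.85047.
SE = √(0.127173 × 0.017079) = 0.04660.
z = (0.80000 − 0.86034)/0.04660 = -0.06034/0.04660 = -1.295.
p-value = 2·P(Z > 1.295) ≈ 0.1955.

z = -1.295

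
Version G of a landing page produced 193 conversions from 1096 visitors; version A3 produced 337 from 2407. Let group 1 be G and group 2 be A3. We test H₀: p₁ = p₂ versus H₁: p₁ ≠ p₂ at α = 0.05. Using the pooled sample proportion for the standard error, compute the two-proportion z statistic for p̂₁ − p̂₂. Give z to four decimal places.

p̂₁ = 193/1096 ≈ 0.176095, p̂₂ = 337/2407 ≈ 0.140008.
Pooled p̂ = (193+337)/(1096+2407) = 530/3503 = 0.151299.
SE = √(0.128408 × 0.00132786) = 0.013058.
z = (0.176095 − 0.140008)/0.013058 = 0.036087/0.013058 = 2.7636.
Two-sided p-value ≈ 2·Φ(−2.764) = 0.0057; since p < α = 0.05, reject H₀.

z = 2.7636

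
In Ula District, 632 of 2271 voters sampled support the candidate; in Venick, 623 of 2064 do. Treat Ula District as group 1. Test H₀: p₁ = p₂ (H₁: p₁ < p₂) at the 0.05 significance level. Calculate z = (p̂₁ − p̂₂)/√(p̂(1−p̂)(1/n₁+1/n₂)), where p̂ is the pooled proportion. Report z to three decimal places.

z = -1.707

p̂₁ = 632/2271 ≈ 0.278292, p̂₂ = 623/2064 ≈ 0.301841.
Pooled p̂ = (632+623)/(2271+2064) = 1255/4335 = 0.289504.
SE = √(0.205691 × 0.000924831) = 0.013792.
z = (0.278292 − 0.301841)/0.013792 = -0.023549/0.013792 = -1.707.
p-value = P(Z < -1.707) ≈ 0.0439; since p < α = 0.05, reject H₀.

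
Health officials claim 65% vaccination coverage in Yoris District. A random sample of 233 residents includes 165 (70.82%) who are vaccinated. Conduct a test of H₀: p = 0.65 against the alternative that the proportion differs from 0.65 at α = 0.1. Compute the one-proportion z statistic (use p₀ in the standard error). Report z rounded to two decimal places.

p̂ = 165/233 ≈ 0.70815.
Under H₀, SE = √(0.65·0.35/233) = √(0.000976395) = 0.03125.
z = (0.70815 − 0.65)/0.03125 = 0.05815/0.03125 = 1.86.
p-value = 2·P(Z > 1.861) ≈ 0.0627, so at α = 0.1 we reject H₀.

z = 1.86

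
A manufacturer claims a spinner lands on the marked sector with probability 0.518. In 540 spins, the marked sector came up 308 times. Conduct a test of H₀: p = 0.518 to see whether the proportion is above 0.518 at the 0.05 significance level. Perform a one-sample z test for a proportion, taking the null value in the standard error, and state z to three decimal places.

p̂ = 308/540 = 0.57037.
Standard error under H₀: √(0.518×0.482/540) = 0.02150.
z = (0.57037 − 0.518)/0.02150 = 0.05237/0.02150 = 2.436.
p-value = P(Z > 2.436) ≈ 0.0074, so at α = 0.05 we reject H₀.

z = 2.436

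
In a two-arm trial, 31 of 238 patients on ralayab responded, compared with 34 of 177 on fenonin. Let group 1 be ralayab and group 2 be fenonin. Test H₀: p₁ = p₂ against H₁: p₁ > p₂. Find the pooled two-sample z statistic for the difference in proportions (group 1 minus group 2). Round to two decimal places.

p̂₁ = 31/238 = 0.1303, p̂₂ = 34/177 = 0.1921.
Pooled p̂ = (31+34)/(238+177) = 65/415 = 0.1566.
SE = √(0.132095 × 0.0098514) = 0.0361.
z = (0.1303 − 0.1921)/0.0361 = -0.0618/0.0361 = -1.71.
p-value = P(Z > -1.714) ≈ 0.9568.

z = -1.71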